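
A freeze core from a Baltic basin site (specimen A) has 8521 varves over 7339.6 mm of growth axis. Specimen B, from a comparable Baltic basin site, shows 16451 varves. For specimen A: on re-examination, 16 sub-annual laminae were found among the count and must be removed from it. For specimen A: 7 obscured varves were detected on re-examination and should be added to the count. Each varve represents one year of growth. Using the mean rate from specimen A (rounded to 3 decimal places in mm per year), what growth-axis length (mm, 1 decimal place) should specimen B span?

Specimen A: true varve count = 8521 − 16 + 7 = 8512.
A: Extension rate ≈ 7339.6 / 8512 = 0.862 mm/year.
For B, 0.862 mm/year × 16451 years = 14180.8 mm.

14180.8 mm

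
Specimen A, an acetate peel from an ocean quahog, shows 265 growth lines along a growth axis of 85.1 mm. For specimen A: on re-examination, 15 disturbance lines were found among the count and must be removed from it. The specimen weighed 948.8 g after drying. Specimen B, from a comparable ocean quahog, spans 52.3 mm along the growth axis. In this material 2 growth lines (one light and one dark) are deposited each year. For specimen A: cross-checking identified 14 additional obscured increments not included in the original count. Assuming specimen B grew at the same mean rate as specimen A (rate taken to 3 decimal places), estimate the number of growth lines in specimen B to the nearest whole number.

Specimen A: true growth line count = 265 − 15 + 14 = 264.
Specimen A: with 2 growth lines per year, 264 / 2 = 132 years.
A: Mean rate = 85.1 mm / 132 years ≈ 0.645 mm/yr.
Specimen B: 52.3 mm / 0.645 mm per year = 81.09 years; at 2 growth lines per year that is 81.09 × 2 ≈ 162 growth lines.

162 growth lines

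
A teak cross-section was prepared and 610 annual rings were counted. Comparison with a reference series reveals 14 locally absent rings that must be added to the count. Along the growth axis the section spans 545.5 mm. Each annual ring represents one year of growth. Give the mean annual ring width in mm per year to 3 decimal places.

0.874 mm per year

After corrections the count is 610 + 14 = 624 annual rings.
Mean rate = 545.5 mm / 624 years ≈ 0.874 mm per year.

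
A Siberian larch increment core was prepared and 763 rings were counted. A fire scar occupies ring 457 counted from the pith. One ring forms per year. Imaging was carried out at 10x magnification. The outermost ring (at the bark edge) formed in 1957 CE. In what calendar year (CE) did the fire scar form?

1651 CE

763 − 457 = 306 rings lie beyond the fire scar toward the bark edge.
1957 − 306 = 1651 CE.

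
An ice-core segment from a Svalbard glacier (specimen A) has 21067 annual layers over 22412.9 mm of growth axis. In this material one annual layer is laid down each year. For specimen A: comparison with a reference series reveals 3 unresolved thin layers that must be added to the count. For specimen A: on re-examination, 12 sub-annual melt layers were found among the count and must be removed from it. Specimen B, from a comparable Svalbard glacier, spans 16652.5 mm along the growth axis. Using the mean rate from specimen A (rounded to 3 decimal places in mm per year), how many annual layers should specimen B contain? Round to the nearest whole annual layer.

Specimen A: adjusted count: 21067 − 12 + 3 = 21058 annual layers.
A: Mean rate = 22412.9 mm / 21058 years ≈ 1.064 mm per year.
Specimen B: 16652.5 mm / 1.064 mm per year = 15650.85 years ≈ 15651 annual layers.

15651 annual layers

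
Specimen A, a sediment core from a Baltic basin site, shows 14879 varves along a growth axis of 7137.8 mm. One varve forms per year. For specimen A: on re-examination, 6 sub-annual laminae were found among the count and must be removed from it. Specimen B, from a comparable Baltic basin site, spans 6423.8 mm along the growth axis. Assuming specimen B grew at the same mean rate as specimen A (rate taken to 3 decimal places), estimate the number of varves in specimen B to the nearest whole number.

Specimen A: after corrections the count is 14879 − 6 = 14873 varves.
A: Mean rate = 7137.8 mm / 14873 years ≈ 0.480 mm/year.
For B, 6423.8 / 0.480 = 13382.92 years ≈ 13383 varves.

13383 varves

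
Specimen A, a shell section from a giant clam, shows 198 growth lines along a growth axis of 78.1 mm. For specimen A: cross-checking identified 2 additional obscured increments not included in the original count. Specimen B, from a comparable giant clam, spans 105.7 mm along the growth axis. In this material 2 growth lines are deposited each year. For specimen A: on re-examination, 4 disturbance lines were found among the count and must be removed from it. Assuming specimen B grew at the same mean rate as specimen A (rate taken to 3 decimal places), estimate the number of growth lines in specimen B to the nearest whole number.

265 growth lines

Specimen A: after corrections the count is 198 − 4 + 2 = 196 growth lines.
Specimen A: with 2 growth lines per year, 196 / 2 = 98 years.
A: 78.1 mm over 98 years gives 78.1 / 98 ≈ 0.797 mm/year.
Specimen B: 105.7 mm / 0.797 mm per year = 132.62 years; at 2 growth lines per year that is 132.62 × 2 ≈ 265 growth lines.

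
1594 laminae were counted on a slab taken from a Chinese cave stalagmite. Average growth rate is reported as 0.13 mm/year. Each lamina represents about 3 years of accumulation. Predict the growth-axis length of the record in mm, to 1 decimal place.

621.7 mm

At 3 years per lamina, 1594 × 3 = 4782 years.
Length ≈ 0.13 × 4782 = 621.7 mm.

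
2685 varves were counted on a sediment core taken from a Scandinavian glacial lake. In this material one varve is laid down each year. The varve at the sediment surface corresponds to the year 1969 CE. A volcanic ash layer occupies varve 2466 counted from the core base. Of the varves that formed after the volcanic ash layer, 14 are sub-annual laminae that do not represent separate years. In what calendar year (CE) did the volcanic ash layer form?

1764 CE

2685 − 2466 = 219 varves lie beyond the volcanic ash layer toward the sediment surface.
Excluding 14 false varves: 219 − 14 = 205.
The varve at the sediment surface is 1969 CE, so the volcanic ash layer dates to 1969 − 205 = 1764 CE.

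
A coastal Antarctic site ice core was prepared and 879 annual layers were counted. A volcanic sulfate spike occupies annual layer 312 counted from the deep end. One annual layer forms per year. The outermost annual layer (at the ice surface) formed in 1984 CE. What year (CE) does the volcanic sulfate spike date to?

1417 CE

Between annual layer 312 and the ice surface there are 879 − 312 = 567 annual layers.
1984 − 567 = 1417 CE.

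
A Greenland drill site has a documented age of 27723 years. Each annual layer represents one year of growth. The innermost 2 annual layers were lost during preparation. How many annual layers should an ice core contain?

At one annual layer per year, 27723 years correspond to 27723 annual layers.
Subtracting the 2 annual layers not captured gives 27723 − 2 = 27721 annual layers in the record.

27721 annual layers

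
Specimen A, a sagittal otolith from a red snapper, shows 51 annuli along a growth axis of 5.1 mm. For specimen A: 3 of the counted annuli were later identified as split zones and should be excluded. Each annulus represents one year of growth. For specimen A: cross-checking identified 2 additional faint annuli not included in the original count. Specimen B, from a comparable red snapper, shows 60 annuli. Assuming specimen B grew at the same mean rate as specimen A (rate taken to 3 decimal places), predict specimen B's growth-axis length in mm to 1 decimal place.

Specimen A: correcting the raw count gives 51 − 3 + 2 = 50 true annuli.
A: 5.1 mm over 50 years gives 5.1 / 50 ≈ 0.102 mm per year.
B's length ≈ 0.102 × 60 = 6.1 mm.

6.1 mm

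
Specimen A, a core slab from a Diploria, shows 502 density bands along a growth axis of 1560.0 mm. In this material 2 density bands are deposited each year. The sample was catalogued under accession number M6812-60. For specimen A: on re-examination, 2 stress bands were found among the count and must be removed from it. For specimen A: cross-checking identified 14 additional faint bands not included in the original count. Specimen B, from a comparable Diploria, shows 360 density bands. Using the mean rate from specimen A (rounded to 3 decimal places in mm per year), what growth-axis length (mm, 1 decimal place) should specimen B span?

1092.6 mm

Specimen A: adjusted count: 502 − 2 + 14 = 514 density bands.
Specimen A: with 2 density bands per year, 514 / 2 = 257 years.
A: Mean rate = 1560.0 mm / 257 years ≈ 6.070 mm/yr.
Specimen B: 360 density bands at 2 per year is 360 / 2 = 180 years. For B, 6.070 mm/year × 180 years = 1092.6 mm.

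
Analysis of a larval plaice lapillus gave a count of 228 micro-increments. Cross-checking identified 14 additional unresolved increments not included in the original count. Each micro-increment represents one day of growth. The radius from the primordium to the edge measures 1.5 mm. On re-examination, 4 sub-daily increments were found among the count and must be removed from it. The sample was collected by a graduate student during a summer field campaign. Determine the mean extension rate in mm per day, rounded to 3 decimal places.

0.006 mm per day

After corrections the count is 228 − 4 + 14 = 238 micro-increments.
Extension rate ≈ 1.5 / 238 = 0.006 mm per day.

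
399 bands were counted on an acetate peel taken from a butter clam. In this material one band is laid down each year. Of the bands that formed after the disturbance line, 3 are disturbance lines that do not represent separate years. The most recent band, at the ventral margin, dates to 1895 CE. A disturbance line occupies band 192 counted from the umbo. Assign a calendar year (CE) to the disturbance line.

Between band 192 and the ventral margin there are 399 − 192 = 207 bands.
207 − 3 false = 204 true bands after the disturbance line.
The band at the ventral margin is 1895 CE, so the disturbance line dates to 1895 − 204 = 1691 CE.

1691 CE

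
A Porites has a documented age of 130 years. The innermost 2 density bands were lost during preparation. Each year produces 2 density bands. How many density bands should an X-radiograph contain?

258 density bands

Expected density bands: 130 × 2 = 260.
Subtracting the 2 density bands not captured gives 260 − 2 = 258 density bands in the record.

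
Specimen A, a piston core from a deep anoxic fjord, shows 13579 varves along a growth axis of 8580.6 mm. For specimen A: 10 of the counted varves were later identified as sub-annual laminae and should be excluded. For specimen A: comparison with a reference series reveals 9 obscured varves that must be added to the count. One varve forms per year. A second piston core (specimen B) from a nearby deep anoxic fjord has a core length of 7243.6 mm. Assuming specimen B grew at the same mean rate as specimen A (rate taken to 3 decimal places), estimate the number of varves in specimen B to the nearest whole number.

Specimen A: adjusted count: 13579 − 10 + 9 = 13578 varves.
A: Mean rate = 8580.6 mm / 13578 years ≈ 0.632 mm/year.
Specimen B: 7243.6 mm / 0.632 mm per year = 11461.39 years ≈ 11461 varves.

11461 varves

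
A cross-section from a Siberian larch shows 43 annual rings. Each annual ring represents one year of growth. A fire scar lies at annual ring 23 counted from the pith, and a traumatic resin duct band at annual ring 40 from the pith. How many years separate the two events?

17 yr

Separation: 40 − 23 = 17 annual rings.
That is 17 years at one annual ring per year.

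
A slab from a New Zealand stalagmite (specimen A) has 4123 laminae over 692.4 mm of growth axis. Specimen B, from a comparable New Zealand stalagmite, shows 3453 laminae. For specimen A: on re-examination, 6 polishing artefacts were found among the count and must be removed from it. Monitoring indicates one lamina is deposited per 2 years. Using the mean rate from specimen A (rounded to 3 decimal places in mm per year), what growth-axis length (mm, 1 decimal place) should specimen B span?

580.1 mm

Specimen A: correcting the raw count gives 4123 − 6 = 4117 true laminae.
Specimen A: multiplying by 2 years per lamina: 4117 × 2 = 8234 years.
A: 692.4 mm over 8234 years gives 692.4 / 8234 ≈ 0.084 mm/year.
Specimen B: at 2 years per lamina, 3453 × 2 = 6906 years. B's length ≈ 0.084 × 6906 = 580.1 mm.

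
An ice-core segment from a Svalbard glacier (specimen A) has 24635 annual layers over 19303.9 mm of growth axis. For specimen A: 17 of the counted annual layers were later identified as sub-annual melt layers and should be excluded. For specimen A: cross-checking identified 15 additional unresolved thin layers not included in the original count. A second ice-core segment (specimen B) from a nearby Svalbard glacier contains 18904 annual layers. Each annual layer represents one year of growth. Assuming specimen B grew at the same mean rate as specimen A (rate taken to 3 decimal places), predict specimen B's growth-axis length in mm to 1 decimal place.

Specimen A: true annual layer count = 24635 − 17 + 15 = 24633.
A: 19303.9 mm over 24633 years gives 19303.9 / 24633 ≈ 0.784 mm per year.
Length of B = 0.784 × 18904 = 14820.7 mm.

14820.7 mm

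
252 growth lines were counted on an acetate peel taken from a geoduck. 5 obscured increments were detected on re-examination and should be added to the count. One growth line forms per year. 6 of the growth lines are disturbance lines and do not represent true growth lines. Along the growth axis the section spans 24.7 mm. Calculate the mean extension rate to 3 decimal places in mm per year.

After corrections the count is 252 − 6 + 5 = 251 growth lines.
24.7 mm over 251 years gives 24.7 / 251 ≈ 0.098 mm per year.

0.098 mm per year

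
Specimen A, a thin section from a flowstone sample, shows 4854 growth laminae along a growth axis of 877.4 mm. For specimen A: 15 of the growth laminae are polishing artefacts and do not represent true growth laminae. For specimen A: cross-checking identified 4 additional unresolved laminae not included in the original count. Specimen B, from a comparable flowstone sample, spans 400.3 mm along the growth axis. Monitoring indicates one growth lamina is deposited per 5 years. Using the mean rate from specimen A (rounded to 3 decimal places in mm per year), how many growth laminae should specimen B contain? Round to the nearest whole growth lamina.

2224 growth laminae

Specimen A: correcting the raw count gives 4854 − 15 + 4 = 4843 true growth laminae.
Specimen A: at 5 years per growth lamina, 4843 × 5 = 24215 years.
A: Mean rate = 877.4 mm / 24215 years ≈ 0.036 mm/year.
For B, 400.3 / 0.036 = 11119.44 years; at 5 years per growth lamina that is 11119.44 / 5 ≈ 2224 growth laminae.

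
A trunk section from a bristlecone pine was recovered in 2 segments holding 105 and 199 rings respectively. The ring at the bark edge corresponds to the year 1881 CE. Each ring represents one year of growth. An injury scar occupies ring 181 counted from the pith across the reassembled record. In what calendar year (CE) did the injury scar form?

Total rings = 105 + 199 = 304.
Between ring 181 and the bark edge there are 304 − 181 = 123 rings.
The ring at the bark edge is 1881 CE, so the injury scar dates to 1881 − 123 = 1758 CE.

1758 CE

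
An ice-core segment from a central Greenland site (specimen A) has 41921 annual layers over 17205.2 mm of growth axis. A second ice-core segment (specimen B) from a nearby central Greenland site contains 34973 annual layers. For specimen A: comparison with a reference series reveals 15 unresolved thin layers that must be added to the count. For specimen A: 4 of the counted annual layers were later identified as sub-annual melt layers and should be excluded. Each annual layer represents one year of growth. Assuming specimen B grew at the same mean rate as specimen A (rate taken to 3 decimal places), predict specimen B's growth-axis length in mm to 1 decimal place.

14338.9 mm

Specimen A: true annual layer count = 41921 − 4 + 15 = 41932.
A: Mean rate = 17205.2 mm / 41932 years ≈ 0.410 mm per year.
Length of B = 0.410 × 34973 = 14338.9 mm.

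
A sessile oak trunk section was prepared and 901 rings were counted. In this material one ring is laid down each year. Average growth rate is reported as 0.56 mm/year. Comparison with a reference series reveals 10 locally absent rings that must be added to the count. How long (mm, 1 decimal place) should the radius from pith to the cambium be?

Correcting the raw count gives 901 + 10 = 911 true rings.
Length ≈ 0.56 × 911 = 510.2 mm.

510.2 mm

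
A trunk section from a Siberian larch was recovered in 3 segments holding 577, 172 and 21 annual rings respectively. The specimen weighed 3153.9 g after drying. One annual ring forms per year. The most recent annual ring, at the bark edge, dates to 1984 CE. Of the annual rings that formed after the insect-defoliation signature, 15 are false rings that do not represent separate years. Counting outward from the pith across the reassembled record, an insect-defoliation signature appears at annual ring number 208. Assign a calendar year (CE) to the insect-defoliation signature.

Total annual rings = 577 + 172 + 21 = 770.
Between annual ring 208 and the bark edge there are 770 − 208 = 562 annual rings.
Removing the 15 false annual rings leaves 562 − 15 = 547 true annual rings beyond the insect-defoliation signature.
Counting back 547 years from 1984 CE places the insect-defoliation signature in 1984 − 547 = 1437 CE.

1437 CE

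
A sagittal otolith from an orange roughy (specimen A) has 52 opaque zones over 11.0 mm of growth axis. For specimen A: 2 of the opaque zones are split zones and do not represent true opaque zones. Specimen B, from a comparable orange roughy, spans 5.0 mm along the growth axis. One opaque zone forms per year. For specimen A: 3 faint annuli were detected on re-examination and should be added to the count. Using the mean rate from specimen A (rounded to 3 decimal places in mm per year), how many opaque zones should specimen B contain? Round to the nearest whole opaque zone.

24 opaque zones

Specimen A: after corrections the count is 52 − 2 + 3 = 53 opaque zones.
A: Mean rate = 11.0 mm / 53 years ≈ 0.208 mm/yr.
B spans 5.0 / 0.208 = 24.04 years ≈ 24 opaque zones.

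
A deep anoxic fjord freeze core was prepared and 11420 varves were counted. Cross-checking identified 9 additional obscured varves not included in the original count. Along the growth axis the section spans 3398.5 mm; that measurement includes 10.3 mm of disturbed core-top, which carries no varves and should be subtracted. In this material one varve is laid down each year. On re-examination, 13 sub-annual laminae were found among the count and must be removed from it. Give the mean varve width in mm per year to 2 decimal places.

0.30 mm per year

Adjusted count: 11420 − 13 + 9 = 11416 varves.
The growth record spans 3398.5 − 10.3 = 3388.2 mm.
3388.2 mm over 11416 years gives 3388.2 / 11416 ≈ 0.30 mm per year.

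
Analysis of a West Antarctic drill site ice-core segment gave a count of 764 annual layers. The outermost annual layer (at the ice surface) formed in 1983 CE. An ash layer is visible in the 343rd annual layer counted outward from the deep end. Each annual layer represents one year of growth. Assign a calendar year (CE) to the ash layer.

1562 CE

The ash layer sits at annual layer 343 from the deep end, so 764 − 343 = 421 annual layers formed after it.
1983 − 421 = 1562 CE.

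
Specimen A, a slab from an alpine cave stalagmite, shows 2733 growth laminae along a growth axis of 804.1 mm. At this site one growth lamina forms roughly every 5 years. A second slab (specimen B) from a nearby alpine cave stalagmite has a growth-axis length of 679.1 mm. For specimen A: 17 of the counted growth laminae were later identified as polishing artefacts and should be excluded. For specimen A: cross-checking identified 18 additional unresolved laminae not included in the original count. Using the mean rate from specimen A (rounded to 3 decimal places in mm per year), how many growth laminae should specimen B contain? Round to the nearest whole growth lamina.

2302 growth laminae

Specimen A: true growth lamina count = 2733 − 17 + 18 = 2734.
Specimen A: multiplying by 5 years per growth lamina: 2734 × 5 = 13670 years.
A: 804.1 mm over 13670 years gives 804.1 / 13670 ≈ 0.059 mm/yr.
Specimen B: 679.1 mm / 0.059 mm per year = 11510.17 years; at 5 years per growth lamina that is 11510.17 / 5 ≈ 2302 growth laminae.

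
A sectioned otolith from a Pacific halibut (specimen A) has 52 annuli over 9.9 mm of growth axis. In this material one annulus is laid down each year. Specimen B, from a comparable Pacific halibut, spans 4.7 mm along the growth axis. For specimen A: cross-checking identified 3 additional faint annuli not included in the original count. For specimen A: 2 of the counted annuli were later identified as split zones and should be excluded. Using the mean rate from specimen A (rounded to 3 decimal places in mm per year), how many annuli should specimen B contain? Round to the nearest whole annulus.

25 annuli

Specimen A: adjusted count: 52 − 2 + 3 = 53 annuli.
A: Mean rate = 9.9 mm / 53 years ≈ 0.187 mm per year.
Specimen B: 4.7 mm / 0.187 mm per year = 25.13 years ≈ 25 annuli.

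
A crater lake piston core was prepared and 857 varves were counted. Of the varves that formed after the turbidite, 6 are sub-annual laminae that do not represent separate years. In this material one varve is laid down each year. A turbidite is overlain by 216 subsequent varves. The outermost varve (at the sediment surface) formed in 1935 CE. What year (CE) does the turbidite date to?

There are 216 varves younger than the turbidite.
216 − 6 false = 210 true varves after the turbidite.
1935 − 210 = 1725 CE.

1725 CE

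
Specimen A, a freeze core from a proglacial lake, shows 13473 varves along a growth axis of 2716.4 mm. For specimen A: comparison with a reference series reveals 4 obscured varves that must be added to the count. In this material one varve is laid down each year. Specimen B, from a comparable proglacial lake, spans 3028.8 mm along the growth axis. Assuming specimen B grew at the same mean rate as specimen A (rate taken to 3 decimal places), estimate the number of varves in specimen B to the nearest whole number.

14994 varves

Specimen A: correcting the raw count gives 13473 + 4 = 13477 true varves.
A: 2716.4 mm over 13477 years gives 2716.4 / 13477 ≈ 0.202 mm per year.
For B, 3028.8 / 0.202 = 14994.06 years ≈ 14994 varves.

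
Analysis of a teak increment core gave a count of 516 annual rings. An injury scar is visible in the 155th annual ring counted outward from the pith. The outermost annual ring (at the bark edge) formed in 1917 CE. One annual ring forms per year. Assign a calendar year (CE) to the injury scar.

1556 CE

Between annual ring 155 and the bark edge there are 516 − 155 = 361 annual rings.
1917 − 361 = 1556 CE.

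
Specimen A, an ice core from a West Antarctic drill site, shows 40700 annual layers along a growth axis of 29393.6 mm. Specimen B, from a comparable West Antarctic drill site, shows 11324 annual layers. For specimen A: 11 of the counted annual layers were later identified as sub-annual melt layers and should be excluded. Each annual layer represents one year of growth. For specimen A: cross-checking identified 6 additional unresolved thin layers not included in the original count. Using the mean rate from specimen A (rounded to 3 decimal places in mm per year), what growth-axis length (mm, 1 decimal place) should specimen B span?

Specimen A: after corrections the count is 40700 − 11 + 6 = 40695 annual layers.
A: Extension rate ≈ 29393.6 / 40695 = 0.722 mm/yr.
For B, 0.722 mm/year × 11324 years = 8175.9 mm.

8175.9 mm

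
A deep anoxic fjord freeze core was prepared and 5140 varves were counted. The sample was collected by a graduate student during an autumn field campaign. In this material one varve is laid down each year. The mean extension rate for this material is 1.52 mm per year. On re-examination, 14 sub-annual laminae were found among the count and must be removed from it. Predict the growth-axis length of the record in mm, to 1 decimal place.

7791.5 mm

After corrections the count is 5140 − 14 = 5126 varves.
Predicted length = 1.52 mm/year × 5126 years = 7791.5 mm.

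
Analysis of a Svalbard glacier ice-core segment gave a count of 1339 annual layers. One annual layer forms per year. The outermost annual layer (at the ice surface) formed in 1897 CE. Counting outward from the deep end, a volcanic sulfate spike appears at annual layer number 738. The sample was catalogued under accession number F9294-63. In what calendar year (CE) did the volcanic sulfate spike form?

1296 CE

Between annual layer 738 and the ice surface there are 1339 − 738 = 601 annual layers.
The annual layer at the ice surface is 1897 CE, so the volcanic sulfate spike dates to 1897 − 601 = 1296 CE.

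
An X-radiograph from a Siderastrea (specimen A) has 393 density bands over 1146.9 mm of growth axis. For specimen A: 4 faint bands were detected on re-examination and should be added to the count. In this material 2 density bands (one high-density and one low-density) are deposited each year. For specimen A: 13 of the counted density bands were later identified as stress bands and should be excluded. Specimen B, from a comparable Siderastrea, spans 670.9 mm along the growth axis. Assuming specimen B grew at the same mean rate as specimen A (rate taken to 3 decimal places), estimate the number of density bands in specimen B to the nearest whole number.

Specimen A: true density band count = 393 − 13 + 4 = 384.
Specimen A: 384 density bands at 2 per year is 384 / 2 = 192 years.
A: Extension rate ≈ 1146.9 / 192 = 5.973 mm/year.
For B, 670.9 / 5.973 = 112.32 years; at 2 density bands per year that is 112.32 × 2 ≈ 225 density bands.

225 density bands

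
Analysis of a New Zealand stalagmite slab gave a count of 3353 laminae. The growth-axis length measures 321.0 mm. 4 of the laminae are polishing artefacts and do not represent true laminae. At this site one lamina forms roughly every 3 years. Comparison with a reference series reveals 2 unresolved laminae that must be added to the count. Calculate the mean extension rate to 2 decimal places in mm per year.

0.03 mm per year

True lamina count = 3353 − 4 + 2 = 3351.
At 3 years per lamina, 3351 × 3 = 10053 years.
Extension rate ≈ 321.0 / 10053 = 0.03 mm per year.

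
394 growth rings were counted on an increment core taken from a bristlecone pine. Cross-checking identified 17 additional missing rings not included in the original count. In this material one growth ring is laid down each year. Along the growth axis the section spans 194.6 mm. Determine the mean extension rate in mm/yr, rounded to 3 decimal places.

Adjusted count: 394 + 17 = 411 growth rings.
194.6 mm over 411 years gives 194.6 / 411 ≈ 0.473 mm/yr.

0.473 mm/yr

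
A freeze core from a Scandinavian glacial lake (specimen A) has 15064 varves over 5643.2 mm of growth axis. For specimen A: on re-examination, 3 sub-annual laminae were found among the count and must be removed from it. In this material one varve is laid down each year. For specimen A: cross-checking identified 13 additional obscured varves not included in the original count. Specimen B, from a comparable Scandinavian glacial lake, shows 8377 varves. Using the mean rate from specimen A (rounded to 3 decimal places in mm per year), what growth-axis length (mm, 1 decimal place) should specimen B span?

Specimen A: true varve count = 15064 − 3 + 13 = 15074.
A: Mean rate = 5643.2 mm / 15074 years ≈ 0.374 mm/yr.
Length of B = 0.374 × 8377 = 3133.0 mm.

3133.0 mm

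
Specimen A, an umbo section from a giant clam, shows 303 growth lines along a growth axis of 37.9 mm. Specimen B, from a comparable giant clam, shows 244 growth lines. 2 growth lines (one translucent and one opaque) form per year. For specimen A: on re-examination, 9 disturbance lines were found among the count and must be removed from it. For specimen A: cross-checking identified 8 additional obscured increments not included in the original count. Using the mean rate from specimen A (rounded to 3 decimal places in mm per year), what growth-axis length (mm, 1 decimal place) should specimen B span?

30.6 mm

Specimen A: adjusted count: 303 − 9 + 8 = 302 growth lines.
Specimen A: with 2 growth lines per year, 302 / 2 = 151 years.
A: Extension rate ≈ 37.9 / 151 = 0.251 mm/yr.
Specimen B: with 2 growth lines per year, 244 / 2 = 122 years. Length of B = 0.251 × 122 = 30.6 mm.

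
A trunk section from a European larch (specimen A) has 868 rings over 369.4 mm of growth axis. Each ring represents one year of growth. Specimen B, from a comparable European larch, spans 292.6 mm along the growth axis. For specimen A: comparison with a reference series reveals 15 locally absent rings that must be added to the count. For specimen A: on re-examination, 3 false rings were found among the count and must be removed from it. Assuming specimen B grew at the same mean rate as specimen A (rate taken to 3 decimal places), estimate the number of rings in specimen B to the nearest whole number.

Specimen A: true ring count = 868 − 3 + 15 = 880.
A: Extension rate ≈ 369.4 / 880 = 0.420 mm/year.
For B, 292.6 / 0.420 = 696.67 years ≈ 697 rings.

697 rings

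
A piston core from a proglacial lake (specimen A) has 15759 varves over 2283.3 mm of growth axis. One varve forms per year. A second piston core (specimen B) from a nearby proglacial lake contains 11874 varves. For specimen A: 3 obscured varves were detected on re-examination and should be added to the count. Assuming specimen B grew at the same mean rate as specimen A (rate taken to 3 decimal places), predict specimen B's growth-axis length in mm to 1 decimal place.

1721.7 mm

Specimen A: after corrections the count is 15759 + 3 = 15762 varves.
A: 2283.3 mm over 15762 years gives 2283.3 / 15762 ≈ 0.145 mm/year.
For B, 0.145 mm/year × 11874 years = 1721.7 mm.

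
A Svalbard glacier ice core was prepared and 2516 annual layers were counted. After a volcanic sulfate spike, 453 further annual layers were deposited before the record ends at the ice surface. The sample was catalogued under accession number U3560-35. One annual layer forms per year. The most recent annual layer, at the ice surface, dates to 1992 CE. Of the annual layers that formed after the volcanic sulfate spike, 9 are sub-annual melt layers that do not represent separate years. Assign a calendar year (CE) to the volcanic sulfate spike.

453 annual layers formed after the volcanic sulfate spike.
Removing the 9 false annual layers leaves 453 − 9 = 444 true annual layers beyond the volcanic sulfate spike.
The annual layer at the ice surface is 1992 CE, so the volcanic sulfate spike dates to 1992 − 444 = 1548 CE.

1548 CE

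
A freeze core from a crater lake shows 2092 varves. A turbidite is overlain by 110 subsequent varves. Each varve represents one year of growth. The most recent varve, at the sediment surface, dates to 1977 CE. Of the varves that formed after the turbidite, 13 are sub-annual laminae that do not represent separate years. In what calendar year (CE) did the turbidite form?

1880 CE

There are 110 varves younger than the turbidite.
Excluding 13 false varves: 110 − 13 = 97.
1977 − 97 = 1880 CE.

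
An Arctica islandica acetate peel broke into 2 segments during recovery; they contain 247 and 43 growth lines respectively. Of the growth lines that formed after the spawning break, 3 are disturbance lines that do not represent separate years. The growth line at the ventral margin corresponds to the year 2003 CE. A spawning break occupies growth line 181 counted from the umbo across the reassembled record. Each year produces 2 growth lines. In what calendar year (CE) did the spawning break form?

Total growth lines = 247 + 43 = 290.
Between growth line 181 and the ventral margin there are 290 − 181 = 109 growth lines.
Excluding 3 false growth lines: 109 − 3 = 106.
With 2 growth lines per year, 106 / 2 = 53 years.
The growth line at the ventral margin is 2003 CE, so the spawning break dates to 2003 − 53 = 1950 CE.

1950 CE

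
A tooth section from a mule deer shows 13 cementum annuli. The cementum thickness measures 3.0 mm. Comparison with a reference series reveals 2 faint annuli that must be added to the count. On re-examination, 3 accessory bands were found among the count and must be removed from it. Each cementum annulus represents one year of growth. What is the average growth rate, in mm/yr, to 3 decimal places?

Correcting the raw count gives 13 − 3 + 2 = 12 true cementum annuli.
3.0 mm over 12 years gives 3.0 / 12 ≈ 0.250 mm/yr.

0.250 mm/yr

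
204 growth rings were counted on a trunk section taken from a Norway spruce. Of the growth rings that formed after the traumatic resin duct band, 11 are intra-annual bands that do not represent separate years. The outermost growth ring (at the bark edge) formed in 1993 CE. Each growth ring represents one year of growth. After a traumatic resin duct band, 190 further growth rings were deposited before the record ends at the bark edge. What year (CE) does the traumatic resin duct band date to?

190 growth rings post-date the traumatic resin duct band.
Excluding 11 false growth rings: 190 − 11 = 179.
The growth ring at the bark edge is 1993 CE, so the traumatic resin duct band dates to 1993 − 179 = 1814 CE.

1814 CE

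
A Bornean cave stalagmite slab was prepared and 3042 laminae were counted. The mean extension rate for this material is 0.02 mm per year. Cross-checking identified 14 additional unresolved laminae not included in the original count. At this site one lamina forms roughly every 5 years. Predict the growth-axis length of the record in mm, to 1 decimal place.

305.6 mm

True lamina count = 3042 + 14 = 3056.
At 5 years per lamina, 3056 × 5 = 15280 years.
Predicted length = 0.02 mm/year × 15280 years = 305.6 mm.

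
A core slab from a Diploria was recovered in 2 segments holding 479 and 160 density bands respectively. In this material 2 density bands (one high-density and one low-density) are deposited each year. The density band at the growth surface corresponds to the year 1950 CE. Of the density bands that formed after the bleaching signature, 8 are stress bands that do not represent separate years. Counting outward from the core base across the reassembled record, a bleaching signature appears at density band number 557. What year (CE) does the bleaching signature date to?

Total density bands = 479 + 160 = 639.
The bleaching signature sits at density band 557 from the core base, so 639 − 557 = 82 density bands formed after it.
Removing the 8 false density bands leaves 82 − 8 = 74 true density bands beyond the bleaching signature.
Dividing by 2 density bands per year: 74 / 2 = 37 years.
The density band at the growth surface is 1950 CE, so the bleaching signature dates to 1950 − 37 = 1913 CE.

1913 CE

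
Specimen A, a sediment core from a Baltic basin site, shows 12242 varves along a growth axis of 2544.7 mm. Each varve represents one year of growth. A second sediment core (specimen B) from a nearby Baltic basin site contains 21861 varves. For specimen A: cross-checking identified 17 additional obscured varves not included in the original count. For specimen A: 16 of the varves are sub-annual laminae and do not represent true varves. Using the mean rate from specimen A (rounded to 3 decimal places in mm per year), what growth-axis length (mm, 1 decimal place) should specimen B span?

4547.1 mm

Specimen A: true varve count = 12242 − 16 + 17 = 12243.
A: Extension rate ≈ 2544.7 / 12243 = 0.208 mm/year.
Length of B = 0.208 × 21861 = 4547.1 mm.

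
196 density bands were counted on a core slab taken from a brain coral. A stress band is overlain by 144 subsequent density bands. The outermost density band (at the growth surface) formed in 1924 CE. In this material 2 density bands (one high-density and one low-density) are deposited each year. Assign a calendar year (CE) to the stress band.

1852 CE

There are 144 density bands younger than the stress band.
Dividing by 2 density bands per year: 144 / 2 = 72 years.
The density band at the growth surface is 1924 CE, so the stress band dates to 1924 − 72 = 1852 CE.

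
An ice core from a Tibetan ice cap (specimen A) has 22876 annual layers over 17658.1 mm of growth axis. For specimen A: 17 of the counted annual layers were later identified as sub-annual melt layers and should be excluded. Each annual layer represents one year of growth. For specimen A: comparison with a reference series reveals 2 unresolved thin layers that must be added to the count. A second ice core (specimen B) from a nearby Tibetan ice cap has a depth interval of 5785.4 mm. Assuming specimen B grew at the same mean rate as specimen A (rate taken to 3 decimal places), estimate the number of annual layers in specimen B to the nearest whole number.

Specimen A: true annual layer count = 22876 − 17 + 2 = 22861.
A: 17658.1 mm over 22861 years gives 17658.1 / 22861 ≈ 0.772 mm per year.
B spans 5785.4 / 0.772 = 7494.04 years ≈ 7494 annual layers.

7494 annual layers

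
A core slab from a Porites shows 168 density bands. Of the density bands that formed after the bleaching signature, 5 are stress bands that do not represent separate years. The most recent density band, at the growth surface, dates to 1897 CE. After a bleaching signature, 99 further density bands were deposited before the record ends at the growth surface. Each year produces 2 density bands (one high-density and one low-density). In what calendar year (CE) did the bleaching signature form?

99 density bands formed after the bleaching signature.
99 − 5 false = 94 true density bands after the bleaching signature.
Dividing by 2 density bands per year: 94 / 2 = 47 years.
The density band at the growth surface is 1897 CE, so the bleaching signature dates to 1897 − 47 = 1850 CE.

1850 CE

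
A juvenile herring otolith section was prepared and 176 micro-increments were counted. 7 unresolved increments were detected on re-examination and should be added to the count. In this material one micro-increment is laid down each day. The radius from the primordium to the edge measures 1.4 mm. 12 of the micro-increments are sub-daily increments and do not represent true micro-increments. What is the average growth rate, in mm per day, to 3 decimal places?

0.008 mm per day

True micro-increment count = 176 − 12 + 7 = 171.
Extension rate ≈ 1.4 / 171 = 0.008 mm per day.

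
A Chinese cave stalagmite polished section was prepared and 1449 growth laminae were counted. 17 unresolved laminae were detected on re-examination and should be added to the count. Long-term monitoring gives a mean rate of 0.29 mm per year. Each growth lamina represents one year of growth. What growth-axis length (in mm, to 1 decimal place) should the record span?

After corrections the count is 1449 + 17 = 1466 growth laminae.
1466 years at 0.29 mm/year gives 0.29 × 1466 = 425.1 mm.

425.1 mm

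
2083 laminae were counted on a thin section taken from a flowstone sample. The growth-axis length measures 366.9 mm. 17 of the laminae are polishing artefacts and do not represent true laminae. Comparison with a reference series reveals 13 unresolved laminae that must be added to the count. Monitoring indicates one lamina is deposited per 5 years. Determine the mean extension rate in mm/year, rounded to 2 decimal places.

After corrections the count is 2083 − 17 + 13 = 2079 laminae.
Multiplying by 5 years per lamina: 2079 × 5 = 10395 years.
Extension rate ≈ 366.9 / 10395 = 0.04 mm/year.

0.04 mm/year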